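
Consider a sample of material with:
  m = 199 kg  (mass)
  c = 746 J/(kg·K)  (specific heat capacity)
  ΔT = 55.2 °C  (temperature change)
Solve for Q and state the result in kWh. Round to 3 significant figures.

2.28 kWh

Directly: Q = mcΔT.
m = 199 kg; c = 746 J/(kg·K); ΔT = 55.2 °C = 55.20 K.
Q = 8.195×10^6 J
8.195×10^6 J × (1 kWh / 3.600×10^6 J) = 2.276 kWh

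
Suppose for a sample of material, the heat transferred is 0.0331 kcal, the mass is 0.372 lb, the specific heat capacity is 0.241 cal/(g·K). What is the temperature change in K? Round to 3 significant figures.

0.814 K

Rearranging: ΔT = Q/(m·c).
Q = 0.0331 kcal = 138.5 J; m = 0.372 lb = 0.1687 kg; c = 0.241 cal/(g·K) = 1008 J/(kg·K).
ΔT = 0.8140 K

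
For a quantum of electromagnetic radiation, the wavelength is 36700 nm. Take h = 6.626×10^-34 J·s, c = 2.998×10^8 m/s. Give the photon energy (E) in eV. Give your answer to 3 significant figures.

0.0338 eV

Directly: E = hc/λ.
λ = 36700 nm = 3.670×10^-5 m; h = 6.626×10^-34 J·s; c = 2.998×10^8 m/s.
E = 5.413×10^-21 J
5.413×10^-21 J × (1 eV / 1.602×10^-19 J) = 0.03378 eV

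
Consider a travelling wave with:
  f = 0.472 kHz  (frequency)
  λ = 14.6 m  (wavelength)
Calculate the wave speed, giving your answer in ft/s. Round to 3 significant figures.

Directly: v = fλ.
f = 0.472 kHz = 472.0 Hz; λ = 14.6 m.
v = 6891 m/s
6891 m/s × (1 ft/s / 0.3048 m/s) = 22609 ft/s

22600 ft/s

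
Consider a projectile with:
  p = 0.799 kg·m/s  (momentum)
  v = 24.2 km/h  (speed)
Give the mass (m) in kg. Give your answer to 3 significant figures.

0.119 kg

Solving p = m·v for m: m = p/v.
p = 0.799 kg·m/s; v = 24.2 km/h = 6.722 m/s.
m = 0.1189 kg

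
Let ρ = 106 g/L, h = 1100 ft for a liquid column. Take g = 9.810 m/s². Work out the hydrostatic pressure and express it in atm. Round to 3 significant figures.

3.44 atm

Directly: P = ρgh.
ρ = 106 g/L = 106.0 kg/m³; h = 1100 ft = 335.3 m; g = 9.810 m/s².
P = 3.486×10^5 Pa
3.486×10^5 Pa × (1 atm / 1.013×10^5 Pa) = 3.441 atm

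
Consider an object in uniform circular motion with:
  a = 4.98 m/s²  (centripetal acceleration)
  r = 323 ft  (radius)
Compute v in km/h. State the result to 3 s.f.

Rearranging: v = √(a·r).
a = 4.98 m/s²; r = 323 ft = 98.45 m.
v = 22.14 m/s
22.14 m/s × (1 km/h / 0.2778 m/s) = 79.71 km/h

79.7 km/h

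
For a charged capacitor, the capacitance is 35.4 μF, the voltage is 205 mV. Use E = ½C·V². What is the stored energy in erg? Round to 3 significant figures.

E is given directly by: E = ½CV².
C = 35.4 μF = 3.540×10^-5 F; V = 205 mV = 0.2050 V.
E = 7.438×10^-7 J  (the unit combination reduces to kg·m²/s² = J)
7.438×10^-7 J × (1 erg / 1.000×10^-7 J) = 7.438 erg

7.44 erg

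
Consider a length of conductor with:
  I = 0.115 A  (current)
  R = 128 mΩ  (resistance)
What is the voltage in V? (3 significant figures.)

From Ohm's law: V = IR.
I = 0.115 A; R = 128 mΩ = 0.1280 Ω.
V = 0.01472 V  (the unit combination reduces to kg·m²/(A·s³) = V)

0.0147 V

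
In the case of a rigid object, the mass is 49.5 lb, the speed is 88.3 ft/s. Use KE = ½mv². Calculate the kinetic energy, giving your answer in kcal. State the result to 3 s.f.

1.94 kcal

KE is given directly by: KE = ½mv².
m = 49.5 lb = 22.45 kg; v = 88.3 ft/s = 26.91 m/s.
KE = 8132 J
8132 J × (1 kcal / 4184 J) = 1.944 kcal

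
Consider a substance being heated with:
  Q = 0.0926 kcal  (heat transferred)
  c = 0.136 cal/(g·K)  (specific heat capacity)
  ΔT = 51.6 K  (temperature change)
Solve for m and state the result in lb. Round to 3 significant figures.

Rearranging: m = Q/(c·ΔT).
Q = 0.0926 kcal = 387.4 J; c = 0.136 cal/(g·K) = 569.0 J/(kg·K); ΔT = 51.6 K.
m = 0.01320 kg
0.01320 kg × (1 lb / 0.4536 kg) = 0.02909 lb

0.0291 lb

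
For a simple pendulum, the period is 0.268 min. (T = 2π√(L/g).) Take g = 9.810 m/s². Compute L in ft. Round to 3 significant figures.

211 ft

Rearranging T = 2π√(L/g) for L: L = g·(T/2π)².
T = 0.268 min = 16.08 s; g = 9.810 m/s².
L = 64.25 m
64.25 m × (1 ft / 0.3048 m) = 210.8 ft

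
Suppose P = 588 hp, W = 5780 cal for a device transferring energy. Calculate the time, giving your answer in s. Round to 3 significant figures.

Solving P = W/t for t: t = W/P.
P = 588 hp = 4.385×10^5 W; W = 5780 cal = 24184 J.
t = 0.05515 s

0.0552 s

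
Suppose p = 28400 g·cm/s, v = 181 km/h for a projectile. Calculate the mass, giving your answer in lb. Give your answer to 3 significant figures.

Rearranging: m = p/v.
p = 28400 g·cm/s = 0.2840 kg·m/s; v = 181 km/h = 50.28 m/s.
m = 0.005649 kg
0.005649 kg × (1 lb / 0.4536 kg) = 0.01245 lb

0.0125 lb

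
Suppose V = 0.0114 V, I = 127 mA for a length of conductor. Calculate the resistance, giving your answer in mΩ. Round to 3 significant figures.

Rearranging V = I·R for R: R = V/I.
V = 0.0114 V; I = 127 mA = 0.1270 A.
R = 0.08976 Ω
0.08976 Ω × (1 mΩ / 0.001000 Ω) = 89.76 mΩ

89.8 mΩ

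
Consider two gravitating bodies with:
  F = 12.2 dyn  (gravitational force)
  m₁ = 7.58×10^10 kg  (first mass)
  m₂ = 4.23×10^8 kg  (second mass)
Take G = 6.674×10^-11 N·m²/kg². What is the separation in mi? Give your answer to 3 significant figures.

2600 mi

Rearranging: r = √(G·m₁m₂/F).
F = 12.2 dyn = 1.220×10^-4 N; m₁ = 7.58×10^10 kg; m₂ = 4.23×10^8 kg; G = 6.674×10^-11 N·m²/kg².
r = 4.188×10^6 m
4.188×10^6 m × (1 mi / 1609 m) = 2602 mi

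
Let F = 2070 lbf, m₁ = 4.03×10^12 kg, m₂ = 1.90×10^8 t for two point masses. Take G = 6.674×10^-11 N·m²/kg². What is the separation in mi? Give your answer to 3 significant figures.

Solving F = G·m₁·m₂/r² for r: r = √(G·m₁m₂/F).
F = 2070 lbf = 9208 N; m₁ = 4.03×10^12 kg; m₂ = 1.90×10^8 t = 1.900×10^11 kg; G = 6.674×10^-11 N·m²/kg².
r = 74498 m
74498 m × (1 mi / 1609 m) = 46.29 mi

46.3 mi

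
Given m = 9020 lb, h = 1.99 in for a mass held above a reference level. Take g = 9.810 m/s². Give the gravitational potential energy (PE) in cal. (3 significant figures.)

PE is given directly by: PE = mgh.
m = 9020 lb = 4091 kg; h = 1.99 in = 0.05055 m; g = 9.810 m/s².
PE = 2029 J
2029 J × (1 cal / 4.184 J) = 484.9 cal

485 cal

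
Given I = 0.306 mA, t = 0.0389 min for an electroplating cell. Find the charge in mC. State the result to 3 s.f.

Directly: q = It.
I = 0.306 mA = 3.060×10^-4 A; t = 0.0389 min = 2.334 s.
q = 7.142×10^-4 C
7.142×10^-4 C × (1 mC / 0.001000 C) = 0.7142 mC

0.714 mC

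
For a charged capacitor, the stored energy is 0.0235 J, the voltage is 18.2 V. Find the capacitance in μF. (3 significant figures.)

142 μF

Rearranging: C = 2E/V².
E = 0.0235 J; V = 18.2 V.
C = 1.419×10^-4 F
1.419×10^-4 F × (1 μF / 1.000×10^-6 F) = 141.9 μF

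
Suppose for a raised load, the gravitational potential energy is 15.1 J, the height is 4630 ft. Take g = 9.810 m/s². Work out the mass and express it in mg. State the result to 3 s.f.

Solving PE = m·g·h for m: m = PE/(g·h).
PE = 15.1 J; h = 4630 ft = 1411 m; g = 9.810 m/s².
m = 0.001091 kg
0.001091 kg × (1 mg / 1.000×10^-6 kg) = 1091 mg

1090 mg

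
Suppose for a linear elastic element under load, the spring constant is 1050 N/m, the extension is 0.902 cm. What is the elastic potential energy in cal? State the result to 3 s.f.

U is given directly by: U = ½kx².
k = 1050 N/m; x = 0.902 cm = 0.009020 m.
U = 0.04271 J  (the unit combination reduces to kg·m²/s² = J)
0.04271 J × (1 cal / 4.184 J) = 0.01021 cal

0.0102 cal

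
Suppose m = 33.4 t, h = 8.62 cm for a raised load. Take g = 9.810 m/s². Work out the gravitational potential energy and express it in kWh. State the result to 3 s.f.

0.00785 kWh

Directly: PE = mgh.
m = 33.4 t = 33400 kg; h = 8.62 cm = 0.08620 m; g = 9.810 m/s².
PE = 28244 J  (the unit combination reduces to kg·m²/s² = J)
28244 J × (1 kWh / 3.600×10^6 J) = 0.007845 kWh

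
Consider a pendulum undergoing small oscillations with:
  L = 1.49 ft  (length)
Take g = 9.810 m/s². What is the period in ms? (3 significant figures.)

1350 ms

T is given directly by: T = 2π√(L/g).
L = 1.49 ft = 0.4542 m; g = 9.810 m/s².
T = 1.352 s
1.352 s × (1 ms / 0.001000 s) = 1352 ms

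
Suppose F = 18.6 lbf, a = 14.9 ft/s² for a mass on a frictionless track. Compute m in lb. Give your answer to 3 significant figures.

From Newton's second law: m = F/a.
F = 18.6 lbf = 82.74 N; a = 14.9 ft/s² = 4.542 m/s².
m = 18.22 kg
18.22 kg × (1 lb / 0.4536 kg) = 40.16 lb

40.2 lb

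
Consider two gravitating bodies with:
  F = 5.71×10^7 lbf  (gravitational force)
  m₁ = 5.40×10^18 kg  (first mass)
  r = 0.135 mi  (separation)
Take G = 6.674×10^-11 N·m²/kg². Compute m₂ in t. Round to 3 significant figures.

33.3 t

From Newton's law of gravitation: m₂ = F·r²/(G·m₁).
F = 5.71×10^7 lbf = 2.540×10^8 N; m₁ = 5.40×10^18 kg; r = 0.135 mi = 217.3 m; G = 6.674×10^-11 N·m²/kg².
m₂ = 33267 kg
33267 kg × (1 t / 1000 kg) = 33.27 t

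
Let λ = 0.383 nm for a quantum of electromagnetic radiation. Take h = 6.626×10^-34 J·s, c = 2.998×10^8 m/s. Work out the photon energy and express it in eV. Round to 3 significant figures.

E is given directly by: E = hc/λ.
λ = 0.383 nm = 3.830×10^-10 m; h = 6.626×10^-34 J·s; c = 2.998×10^8 m/s.
E = 5.187×10^-16 J
5.187×10^-16 J × (1 eV / 1.602×10^-19 J) = 3237 eV

3240 eV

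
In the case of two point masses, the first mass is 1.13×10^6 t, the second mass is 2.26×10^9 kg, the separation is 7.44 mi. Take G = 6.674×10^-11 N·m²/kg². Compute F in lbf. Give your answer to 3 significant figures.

0.267 lbf

From Newton's law of gravitation: F = Gm₁m₂/r².
m₁ = 1.13×10^6 t = 1.130×10^9 kg; m₂ = 2.26×10^9 kg; r = 7.44 mi = 11974 m; G = 6.674×10^-11 N·m²/kg².
F = 1.189 N
1.189 N × (1 lbf / 4.448 N) = 0.2673 lbf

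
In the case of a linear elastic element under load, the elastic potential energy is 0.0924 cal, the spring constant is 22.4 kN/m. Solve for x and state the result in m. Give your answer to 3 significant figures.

0.00588 m

Rearranging U = ½k·x² for x: x = √(2U/k).
U = 0.0924 cal = 0.3866 J; k = 22.4 kN/m = 22400 N/m.
x = 0.005875 m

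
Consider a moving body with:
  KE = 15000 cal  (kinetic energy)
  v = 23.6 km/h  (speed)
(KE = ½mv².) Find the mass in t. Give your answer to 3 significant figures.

2.92 t

Solving KE = ½mv² for m: m = 2·KE/v².
KE = 15000 cal = 62760 J; v = 23.6 km/h = 6.556 m/s.
m = 2921 kg
2921 kg × (1 t / 1000 kg) = 2.921 t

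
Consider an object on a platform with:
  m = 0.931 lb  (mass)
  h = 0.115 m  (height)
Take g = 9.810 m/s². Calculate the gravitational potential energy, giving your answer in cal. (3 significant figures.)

0.114 cal

Directly: PE = mgh.
m = 0.931 lb = 0.4223 kg; h = 0.115 m; g = 9.810 m/s².
PE = 0.4764 J
0.4764 J × (1 cal / 4.184 J) = 0.1139 cal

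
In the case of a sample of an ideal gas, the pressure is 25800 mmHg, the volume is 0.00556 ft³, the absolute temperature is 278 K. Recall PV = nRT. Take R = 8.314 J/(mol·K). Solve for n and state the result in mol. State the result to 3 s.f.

0.234 mol

From the ideal-gas law: n = PV/(RT).
P = 25800 mmHg = 3.440×10^6 Pa; V = 0.00556 ft³ = 1.574×10^-4 m³; T = 278 K; R = 8.314 J/(mol·K).
n = 0.2343 mol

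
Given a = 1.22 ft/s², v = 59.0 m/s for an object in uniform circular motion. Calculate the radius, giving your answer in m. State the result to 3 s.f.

9360 m

Solving a = v²/r for r: r = v²/a.
a = 1.22 ft/s² = 0.3719 m/s²; v = 59.0 m/s.
r = 9361 m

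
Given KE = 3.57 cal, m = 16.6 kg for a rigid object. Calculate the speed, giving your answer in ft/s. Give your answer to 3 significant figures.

Rearranging KE = ½mv² for v: v = √(2·KE/m).
KE = 3.57 cal = 14.94 J; m = 16.6 kg.
v = 1.342 m/s
1.342 m/s × (1 ft/s / 0.3048 m/s) = 4.401 ft/s

4.40 ft/s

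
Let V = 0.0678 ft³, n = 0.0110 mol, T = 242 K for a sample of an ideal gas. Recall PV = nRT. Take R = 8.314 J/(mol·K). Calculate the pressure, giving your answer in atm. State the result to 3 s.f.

0.114 atm

From the ideal-gas law: P = nRT/V.
V = 0.0678 ft³ = 0.001920 m³; n = 0.0110 mol; T = 242 K; R = 8.314 J/(mol·K).
P = 11528 Pa  (the unit combination reduces to kg/(m·s²) = Pa)
11528 Pa × (1 atm / 1.013×10^5 Pa) = 0.1138 atm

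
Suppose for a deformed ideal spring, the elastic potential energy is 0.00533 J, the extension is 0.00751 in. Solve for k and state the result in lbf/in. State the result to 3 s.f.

1670 lbf/in

Rearranging U = ½k·x² for k: k = 2U/x².
U = 0.00533 J; x = 0.00751 in = 1.908×10^-4 m.
k = 2.930×10^5 N/m
2.930×10^5 N/m × (1 lbf/in / 175.1 N/m) = 1673 lbf/in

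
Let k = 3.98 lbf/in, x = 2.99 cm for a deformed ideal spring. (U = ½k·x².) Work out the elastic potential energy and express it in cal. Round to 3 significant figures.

0.0745 cal

Directly: U = ½kx².
k = 3.98 lbf/in = 697.0 N/m; x = 2.99 cm = 0.02990 m.
U = 0.3116 J
0.3116 J × (1 cal / 4.184 J) = 0.07447 cal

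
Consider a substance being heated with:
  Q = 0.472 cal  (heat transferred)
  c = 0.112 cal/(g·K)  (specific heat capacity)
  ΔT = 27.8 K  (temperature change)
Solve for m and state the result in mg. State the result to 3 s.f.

Rearranging: m = Q/(c·ΔT).
Q = 0.472 cal = 1.975 J; c = 0.112 cal/(g·K) = 468.6 J/(kg·K); ΔT = 27.8 K.
m = 1.516×10^-4 kg
1.516×10^-4 kg × (1 mg / 1.000×10^-6 kg) = 151.6 mg

152 mg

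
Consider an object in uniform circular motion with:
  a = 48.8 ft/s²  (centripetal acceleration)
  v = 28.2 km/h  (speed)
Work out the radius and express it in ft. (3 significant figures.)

13.5 ft

Rearranging: r = v²/a.
a = 48.8 ft/s² = 14.87 m/s²; v = 28.2 km/h = 7.833 m/s.
r = 4.125 m
4.125 m × (1 ft / 0.3048 m) = 13.53 ft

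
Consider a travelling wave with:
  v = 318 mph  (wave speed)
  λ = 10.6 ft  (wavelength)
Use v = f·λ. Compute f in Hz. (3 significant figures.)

Rearranging v = f·λ for f: f = v/λ.
v = 318 mph = 142.2 m/s; λ = 10.6 ft = 3.231 m.
f = 44.00 Hz

44.0 Hz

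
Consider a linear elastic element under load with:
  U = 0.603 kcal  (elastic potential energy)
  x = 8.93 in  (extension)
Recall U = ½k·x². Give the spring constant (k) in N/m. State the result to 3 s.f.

98100 N/m

Rearranging U = ½k·x² for k: k = 2U/x².
U = 0.603 kcal = 2523 J; x = 8.93 in = 0.2268 m.
k = 98077 N/m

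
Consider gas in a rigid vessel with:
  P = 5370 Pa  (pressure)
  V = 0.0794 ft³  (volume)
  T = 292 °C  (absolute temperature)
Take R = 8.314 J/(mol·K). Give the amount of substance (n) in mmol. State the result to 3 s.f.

From the ideal-gas law: n = PV/(RT).
P = 5370 Pa; V = 0.0794 ft³ = 0.002248 m³; T = 292 °C = 565.1 K; R = 8.314 J/(mol·K).
n = 0.002570 mol
0.002570 mol × (1 mmol / 0.001000 mol) = 2.570 mmol

2.57 mmol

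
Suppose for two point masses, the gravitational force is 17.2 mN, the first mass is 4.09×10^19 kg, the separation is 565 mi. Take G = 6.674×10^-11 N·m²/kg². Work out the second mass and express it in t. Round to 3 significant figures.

From Newton's law of gravitation: m₂ = F·r²/(G·m₁).
F = 17.2 mN = 0.01720 N; m₁ = 4.09×10^19 kg; r = 565 mi = 9.093×10^5 m; G = 6.674×10^-11 N·m²/kg².
m₂ = 5.210 kg
5.210 kg × (1 t / 1000 kg) = 0.005210 t

0.00521 t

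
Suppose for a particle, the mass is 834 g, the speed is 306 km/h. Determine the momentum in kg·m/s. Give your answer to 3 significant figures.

p is given directly by: p = mv.
m = 834 g = 0.8340 kg; v = 306 km/h = 85.00 m/s.
p = 70.89 kg·m/s  (the unit combination reduces to kg·m/s = kg·m/s)

70.9 kg·m/s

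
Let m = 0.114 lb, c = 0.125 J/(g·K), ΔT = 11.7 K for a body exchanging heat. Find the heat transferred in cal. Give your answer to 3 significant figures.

18.1 cal

Directly: Q = mcΔT.
m = 0.114 lb = 0.05171 kg; c = 0.125 J/(g·K) = 125.0 J/(kg·K); ΔT = 11.7 K.
Q = 75.63 J  (the unit combination reduces to kg·m²/s² = J)
75.63 J × (1 cal / 4.184 J) = 18.07 cal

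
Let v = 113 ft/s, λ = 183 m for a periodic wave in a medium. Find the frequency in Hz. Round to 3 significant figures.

0.188 Hz

Solving v = f·λ for f: f = v/λ.
v = 113 ft/s = 34.44 m/s; λ = 183 m.
f = 0.1882 Hz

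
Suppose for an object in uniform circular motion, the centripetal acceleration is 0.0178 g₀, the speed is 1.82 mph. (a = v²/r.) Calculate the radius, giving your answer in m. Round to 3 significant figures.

3.79 m

Solving a = v²/r for r: r = v²/a.
a = 0.0178 g₀ = 0.1746 m/s²; v = 1.82 mph = 0.8136 m/s.
r = 3.792 m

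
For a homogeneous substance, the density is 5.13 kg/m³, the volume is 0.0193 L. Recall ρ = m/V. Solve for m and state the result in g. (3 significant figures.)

Solving ρ = m/V for m: m = ρV.
ρ = 5.13 kg/m³; V = 0.0193 L = 1.930×10^-5 m³.
m = 9.901×10^-5 kg
9.901×10^-5 kg × (1 g / 0.001000 kg) = 0.09901 g

0.0990 g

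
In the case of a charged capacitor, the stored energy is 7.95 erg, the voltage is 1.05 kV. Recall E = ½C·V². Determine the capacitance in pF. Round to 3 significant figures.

Solving E = ½C·V² for C: C = 2E/V².
E = 7.95 erg = 7.950×10^-7 J; V = 1.05 kV = 1050 V.
C = 1.442×10^-12 F
1.442×10^-12 F × (1 pF / 1.000×10^-12 F) = 1.442 pF

1.44 pF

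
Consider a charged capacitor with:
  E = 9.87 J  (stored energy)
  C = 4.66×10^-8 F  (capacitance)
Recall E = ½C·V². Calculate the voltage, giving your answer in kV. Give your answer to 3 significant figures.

Rearranging: V = √(2E/C).
E = 9.87 J; C = 4.66×10^-8 F.
V = 20582 V
20582 V × (1 kV / 1000 V) = 20.58 kV

20.6 kV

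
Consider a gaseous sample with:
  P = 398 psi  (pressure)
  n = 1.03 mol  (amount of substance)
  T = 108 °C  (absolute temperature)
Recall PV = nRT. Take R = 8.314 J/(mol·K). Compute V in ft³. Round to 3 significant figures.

0.0420 ft³

From the ideal-gas law: V = nRT/P.
P = 398 psi = 2.744×10^6 Pa; n = 1.03 mol; T = 108 °C = 381.1 K; R = 8.314 J/(mol·K).
V = 0.001189 m³
0.001189 m³ × (1 ft³ / 0.02832 m³) = 0.04200 ft³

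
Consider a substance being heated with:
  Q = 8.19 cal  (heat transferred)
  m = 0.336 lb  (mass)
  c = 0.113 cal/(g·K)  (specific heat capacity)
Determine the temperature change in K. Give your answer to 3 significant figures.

0.476 K

Rearranging: ΔT = Q/(m·c).
Q = 8.19 cal = 34.27 J; m = 0.336 lb = 0.1524 kg; c = 0.113 cal/(g·K) = 472.8 J/(kg·K).
ΔT = 0.4756 K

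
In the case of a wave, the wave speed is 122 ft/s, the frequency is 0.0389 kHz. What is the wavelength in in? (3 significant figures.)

Solving v = f·λ for λ: λ = v/f.
v = 122 ft/s = 37.19 m/s; f = 0.0389 kHz = 38.90 Hz.
λ = 0.9559 m
0.9559 m × (1 in / 0.02540 m) = 37.63 in

37.6 in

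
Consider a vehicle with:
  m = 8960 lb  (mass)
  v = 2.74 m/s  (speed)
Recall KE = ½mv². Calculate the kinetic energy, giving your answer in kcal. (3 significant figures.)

Directly: KE = ½mv².
m = 8960 lb = 4064 kg; v = 2.74 m/s.
KE = 15256 J
15256 J × (1 kcal / 4184 J) = 3.646 kcal

3.65 kcal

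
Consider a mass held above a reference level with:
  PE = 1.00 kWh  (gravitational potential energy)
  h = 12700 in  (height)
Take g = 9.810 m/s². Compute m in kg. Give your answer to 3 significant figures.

Solving PE = m·g·h for m: m = PE/(g·h).
PE = 1.00 kWh = 3.600×10^6 J; h = 12700 in = 322.6 m; g = 9.810 m/s².
m = 1138 kg

1140 kg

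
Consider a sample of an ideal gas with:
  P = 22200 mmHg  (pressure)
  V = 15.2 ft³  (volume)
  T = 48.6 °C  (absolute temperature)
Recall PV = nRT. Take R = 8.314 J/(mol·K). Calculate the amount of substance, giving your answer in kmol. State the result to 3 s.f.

0.476 kmol

Rearranging: n = PV/(RT).
P = 22200 mmHg = 2.960×10^6 Pa; V = 15.2 ft³ = 0.4304 m³; T = 48.6 °C = 321.8 K; R = 8.314 J/(mol·K).
n = 476.2 mol
476.2 mol × (1 kmol / 1000 mol) = 0.4762 kmol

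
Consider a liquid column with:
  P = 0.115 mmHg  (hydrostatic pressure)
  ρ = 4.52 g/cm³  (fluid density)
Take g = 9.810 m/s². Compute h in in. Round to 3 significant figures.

Rearranging P = ρ·g·h for h: h = P/(ρ·g).
P = 0.115 mmHg = 15.33 Pa; ρ = 4.52 g/cm³ = 4520 kg/m³; g = 9.810 m/s².
h = 3.458×10^-4 m
3.458×10^-4 m × (1 in / 0.02540 m) = 0.01361 in

0.0136 in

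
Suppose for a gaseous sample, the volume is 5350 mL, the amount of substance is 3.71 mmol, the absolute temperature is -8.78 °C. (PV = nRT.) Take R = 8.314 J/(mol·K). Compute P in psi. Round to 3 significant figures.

Directly: P = nRT/V.
V = 5350 mL = 0.005350 m³; n = 3.71 mmol = 0.003710 mol; T = -8.78 °C = 264.4 K; R = 8.314 J/(mol·K).
P = 1524 Pa
1524 Pa × (1 psi / 6895 Pa) = 0.2211 psi

0.221 psi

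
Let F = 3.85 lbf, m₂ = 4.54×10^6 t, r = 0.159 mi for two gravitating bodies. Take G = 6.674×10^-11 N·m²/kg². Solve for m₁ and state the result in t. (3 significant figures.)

From Newton's law of gravitation: m₁ = F·r²/(G·m₂).
F = 3.85 lbf = 17.13 N; m₂ = 4.54×10^6 t = 4.540×10^9 kg; r = 0.159 mi = 255.9 m; G = 6.674×10^-11 N·m²/kg².
m₁ = 3.701×10^6 kg
3.701×10^6 kg × (1 t / 1000 kg) = 3701 t

3700 t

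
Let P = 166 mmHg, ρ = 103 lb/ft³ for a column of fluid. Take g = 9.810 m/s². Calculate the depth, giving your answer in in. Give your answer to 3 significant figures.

Rearranging: h = P/(ρ·g).
P = 166 mmHg = 22131 Pa; ρ = 103 lb/ft³ = 1650 kg/m³; g = 9.810 m/s².
h = 1.367 m
1.367 m × (1 in / 0.02540 m) = 53.83 in

53.8 in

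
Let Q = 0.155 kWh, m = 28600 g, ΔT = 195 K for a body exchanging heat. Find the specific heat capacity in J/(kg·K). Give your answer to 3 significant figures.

Rearranging Q = m·c·ΔT for c: c = Q/(m·ΔT).
Q = 0.155 kWh = 5.580×10^5 J; m = 28600 g = 28.60 kg; ΔT = 195 K.
c = 100.1 J/(kg·K)

100 J/(kg·K)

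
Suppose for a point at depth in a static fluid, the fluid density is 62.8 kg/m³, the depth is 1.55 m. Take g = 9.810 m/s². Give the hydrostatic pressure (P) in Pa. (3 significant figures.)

955 Pa

P is given directly by: P = ρgh.
ρ = 62.8 kg/m³; h = 1.55 m; g = 9.810 m/s².
P = 954.9 Pa  (the unit combination reduces to kg/(m·s²) = Pa)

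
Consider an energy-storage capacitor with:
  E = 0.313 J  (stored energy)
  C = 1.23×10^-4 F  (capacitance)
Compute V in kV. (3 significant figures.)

Solving E = ½C·V² for V: V = √(2E/C).
E = 0.313 J; C = 1.23×10^-4 F.
V = 71.34 V
71.34 V × (1 kV / 1000 V) = 0.07134 kV

0.0713 kV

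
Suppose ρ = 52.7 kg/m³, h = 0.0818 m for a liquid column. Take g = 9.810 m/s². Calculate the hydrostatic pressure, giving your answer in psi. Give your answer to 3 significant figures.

Directly: P = ρgh.
ρ = 52.7 kg/m³; h = 0.0818 m; g = 9.810 m/s².
P = 42.29 Pa
42.29 Pa × (1 psi / 6895 Pa) = 0.006134 psi

0.00613 psi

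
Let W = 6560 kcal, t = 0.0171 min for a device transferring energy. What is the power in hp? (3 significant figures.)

35900 hp

P is given directly by: P = W/t.
W = 6560 kcal = 2.745×10^7 J; t = 0.0171 min = 1.026 s.
P = 2.675×10^7 W
2.675×10^7 W × (1 hp / 745.7 W) = 35874 hp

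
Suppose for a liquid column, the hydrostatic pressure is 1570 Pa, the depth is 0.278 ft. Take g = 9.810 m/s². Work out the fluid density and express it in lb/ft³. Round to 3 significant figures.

118 lb/ft³

Rearranging: ρ = P/(g·h).
P = 1570 Pa; h = 0.278 ft = 0.08473 m; g = 9.810 m/s².
ρ = 1889 kg/m³
1889 kg/m³ × (1 lb/ft³ / 16.02 kg/m³) = 117.9 lb/ft³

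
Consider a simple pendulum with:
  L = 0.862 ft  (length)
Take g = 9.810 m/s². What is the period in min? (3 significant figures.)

Directly: T = 2π√(L/g).
L = 0.862 ft = 0.2627 m; g = 9.810 m/s².
T = 1.028 s
1.028 s × (1 min / 60.00 s) = 0.01714 min

0.0171 min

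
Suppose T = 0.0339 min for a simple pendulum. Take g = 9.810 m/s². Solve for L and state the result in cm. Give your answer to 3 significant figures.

103 cm

Solving T = 2π√(L/g) for L: L = g·(T/2π)².
T = 0.0339 min = 2.034 s; g = 9.810 m/s².
L = 1.028 m
1.028 m × (1 cm / 0.01000 m) = 102.8 cm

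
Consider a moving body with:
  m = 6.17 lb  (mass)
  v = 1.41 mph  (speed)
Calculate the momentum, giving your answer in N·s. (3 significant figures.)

1.76 N·s

p is given directly by: p = mv.
m = 6.17 lb = 2.799 kg; v = 1.41 mph = 0.6303 m/s.
p = 1.764 kg·m/s
Since 1 N·s = 1 kg·m/s, 1.764 N·s.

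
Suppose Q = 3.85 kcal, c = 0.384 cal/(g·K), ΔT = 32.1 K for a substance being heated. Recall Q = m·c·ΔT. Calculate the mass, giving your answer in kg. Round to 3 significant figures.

0.312 kg

Solving Q = m·c·ΔT for m: m = Q/(c·ΔT).
Q = 3.85 kcal = 16108 J; c = 0.384 cal/(g·K) = 1607 J/(kg·K); ΔT = 32.1 K.
m = 0.3123 kg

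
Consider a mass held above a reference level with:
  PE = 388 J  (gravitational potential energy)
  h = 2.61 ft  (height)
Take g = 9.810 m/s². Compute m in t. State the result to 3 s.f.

0.0497 t

Solving PE = m·g·h for m: m = PE/(g·h).
PE = 388 J; h = 2.61 ft = 0.7955 m; g = 9.810 m/s².
m = 49.72 kg
49.72 kg × (1 t / 1000 kg) = 0.04972 t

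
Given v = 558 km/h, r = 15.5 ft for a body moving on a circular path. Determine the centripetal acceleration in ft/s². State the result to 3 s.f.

16700 ft/s²

Directly: a = v²/r.
v = 558 km/h = 155.0 m/s; r = 15.5 ft = 4.724 m.
a = 5085 m/s²
5085 m/s² × (1 ft/s² / 0.3048 m/s²) = 16684 ft/s²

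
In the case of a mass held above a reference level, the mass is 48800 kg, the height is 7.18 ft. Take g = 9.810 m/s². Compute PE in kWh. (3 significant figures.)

0.291 kWh

Directly: PE = mgh.
m = 48800 kg; h = 7.18 ft = 2.188 m; g = 9.810 m/s².
PE = 1.048×10^6 J
1.048×10^6 J × (1 kWh / 3.600×10^6 J) = 0.2910 kWh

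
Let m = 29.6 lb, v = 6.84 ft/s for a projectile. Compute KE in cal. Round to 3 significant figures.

6.97 cal

KE is given directly by: KE = ½mv².
m = 29.6 lb = 13.43 kg; v = 6.84 ft/s = 2.085 m/s.
KE = 29.18 J  (the unit combination reduces to kg·m²/s² = J)
29.18 J × (1 cal / 4.184 J) = 6.974 cal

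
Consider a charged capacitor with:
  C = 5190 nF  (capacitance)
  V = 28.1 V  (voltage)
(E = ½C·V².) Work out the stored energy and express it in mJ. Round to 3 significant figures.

Directly: E = ½CV².
C = 5190 nF = 5.190×10^-6 F; V = 28.1 V.
E = 0.002049 J
0.002049 J × (1 mJ / 0.001000 J) = 2.049 mJ

2.05 mJ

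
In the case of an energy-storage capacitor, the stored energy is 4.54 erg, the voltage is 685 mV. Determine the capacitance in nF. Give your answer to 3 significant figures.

1940 nF

Solving E = ½C·V² for C: C = 2E/V².
E = 4.54 erg = 4.540×10^-7 J; V = 685 mV = 0.6850 V.
C = 1.935×10^-6 F
1.935×10^-6 F × (1 nF / 1.000×10^-9 F) = 1935 nF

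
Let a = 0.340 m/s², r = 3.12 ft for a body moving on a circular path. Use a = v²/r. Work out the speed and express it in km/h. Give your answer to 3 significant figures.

Solving a = v²/r for v: v = √(a·r).
a = 0.340 m/s²; r = 3.12 ft = 0.9510 m.
v = 0.5686 m/s
0.5686 m/s × (1 km/h / 0.2778 m/s) = 2.047 km/h

2.05 km/h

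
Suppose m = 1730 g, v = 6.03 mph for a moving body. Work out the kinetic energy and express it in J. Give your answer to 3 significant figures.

6.29 J

KE is given directly by: KE = ½mv².
m = 1730 g = 1.730 kg; v = 6.03 mph = 2.696 m/s.
KE = 6.286 J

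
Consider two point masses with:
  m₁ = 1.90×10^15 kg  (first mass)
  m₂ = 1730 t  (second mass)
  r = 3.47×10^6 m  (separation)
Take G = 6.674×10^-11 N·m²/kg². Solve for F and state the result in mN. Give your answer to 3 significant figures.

From Newton's law of gravitation: F = Gm₁m₂/r².
m₁ = 1.90×10^15 kg; m₂ = 1730 t = 1.730×10^6 kg; r = 3.47×10^6 m; G = 6.674×10^-11 N·m²/kg².
F = 0.01822 N
0.01822 N × (1 mN / 0.001000 N) = 18.22 mN

18.2 mN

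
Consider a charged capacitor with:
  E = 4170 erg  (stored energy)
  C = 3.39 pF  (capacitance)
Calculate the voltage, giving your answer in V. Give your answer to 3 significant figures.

15700 V

Rearranging E = ½C·V² for V: V = √(2E/C).
E = 4170 erg = 4.170×10^-4 J; C = 3.39 pF = 3.390×10^-12 F.
V = 15685 V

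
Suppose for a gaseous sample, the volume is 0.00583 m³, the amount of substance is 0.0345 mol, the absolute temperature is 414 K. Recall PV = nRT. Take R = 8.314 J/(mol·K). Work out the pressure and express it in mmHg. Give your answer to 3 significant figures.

153 mmHg

From the ideal-gas law: P = nRT/V.
V = 0.00583 m³; n = 0.0345 mol; T = 414 K; R = 8.314 J/(mol·K).
P = 20369 Pa  (the unit combination reduces to kg/(m·s²) = Pa)
20369 Pa × (1 mmHg / 133.3 Pa) = 152.8 mmHg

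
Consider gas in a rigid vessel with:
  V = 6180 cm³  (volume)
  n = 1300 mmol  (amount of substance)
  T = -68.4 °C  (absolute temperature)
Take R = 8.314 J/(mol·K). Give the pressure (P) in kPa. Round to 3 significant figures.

From the ideal-gas law: P = nRT/V.
V = 6180 cm³ = 0.006180 m³; n = 1300 mmol = 1.300 mol; T = -68.4 °C = 204.7 K; R = 8.314 J/(mol·K).
P = 3.581×10^5 Pa
3.581×10^5 Pa × (1 kPa / 1000 Pa) = 358.1 kPa

358 kPa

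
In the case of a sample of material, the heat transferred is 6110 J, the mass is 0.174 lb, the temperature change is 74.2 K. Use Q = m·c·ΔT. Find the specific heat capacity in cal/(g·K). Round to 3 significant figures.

Rearranging: c = Q/(m·ΔT).
Q = 6110 J; m = 0.174 lb = 0.07893 kg; ΔT = 74.2 K.
c = 1043 J/(kg·K)
1043 J/(kg·K) × (1 cal/(g·K) / 4184 J/(kg·K)) = 0.2494 cal/(g·K)

0.249 cal/(g·K)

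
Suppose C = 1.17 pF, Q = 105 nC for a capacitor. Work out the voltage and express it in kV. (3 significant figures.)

Rearranging: V = Q/C.
C = 1.17 pF = 1.170×10^-12 F; Q = 105 nC = 1.050×10^-7 C.
V = 89744 V  (the unit combination reduces to kg·m²/(A·s³) = V)
89744 V × (1 kV / 1000 V) = 89.74 kV

89.7 kV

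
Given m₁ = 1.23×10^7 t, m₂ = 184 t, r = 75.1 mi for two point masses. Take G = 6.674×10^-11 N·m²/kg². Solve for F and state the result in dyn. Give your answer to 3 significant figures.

From Newton's law of gravitation: F = Gm₁m₂/r².
m₁ = 1.23×10^7 t = 1.230×10^10 kg; m₂ = 184 t = 1.840×10^5 kg; r = 75.1 mi = 1.209×10^5 m; G = 6.674×10^-11 N·m²/kg².
F = 1.034×10^-5 N
1.034×10^-5 N × (1 dyn / 1.000×10^-5 N) = 1.034 dyn

1.03 dyn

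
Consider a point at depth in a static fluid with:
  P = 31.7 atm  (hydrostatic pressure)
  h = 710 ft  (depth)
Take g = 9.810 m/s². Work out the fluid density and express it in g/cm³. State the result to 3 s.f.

Rearranging: ρ = P/(g·h).
P = 31.7 atm = 3.212×10^6 Pa; h = 710 ft = 216.4 m; g = 9.810 m/s².
ρ = 1513 kg/m³
1513 kg/m³ × (1 g/cm³ / 1000 kg/m³) = 1.513 g/cm³

1.51 g/cm³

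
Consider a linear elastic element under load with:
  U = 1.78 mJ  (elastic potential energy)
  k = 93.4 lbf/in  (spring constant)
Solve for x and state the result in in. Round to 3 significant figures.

0.0184 in

Solving U = ½k·x² for x: x = √(2U/k).
U = 1.78 mJ = 0.001780 J; k = 93.4 lbf/in = 16357 N/m.
x = 4.665×10^-4 m
4.665×10^-4 m × (1 in / 0.02540 m) = 0.01837 in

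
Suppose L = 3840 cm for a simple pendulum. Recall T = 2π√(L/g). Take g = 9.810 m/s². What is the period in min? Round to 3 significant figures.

T is given directly by: T = 2π√(L/g).
L = 3840 cm = 38.40 m; g = 9.810 m/s².
T = 12.43 s
12.43 s × (1 min / 60.00 s) = 0.2072 min

0.207 min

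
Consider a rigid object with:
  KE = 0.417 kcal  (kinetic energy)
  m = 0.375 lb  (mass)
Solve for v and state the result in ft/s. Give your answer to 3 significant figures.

470 ft/s

Solving KE = ½mv² for v: v = √(2·KE/m).
KE = 0.417 kcal = 1745 J; m = 0.375 lb = 0.1701 kg.
v = 143.2 m/s
143.2 m/s × (1 ft/s / 0.3048 m/s) = 469.9 ft/s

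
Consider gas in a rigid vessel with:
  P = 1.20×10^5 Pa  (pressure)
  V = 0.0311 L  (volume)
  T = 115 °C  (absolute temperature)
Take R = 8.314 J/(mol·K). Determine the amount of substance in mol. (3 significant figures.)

Rearranging: n = PV/(RT).
P = 1.20×10^5 Pa; V = 0.0311 L = 3.110×10^-5 m³; T = 115 °C = 388.1 K; R = 8.314 J/(mol·K).
n = 0.001156 mol

0.00116 mol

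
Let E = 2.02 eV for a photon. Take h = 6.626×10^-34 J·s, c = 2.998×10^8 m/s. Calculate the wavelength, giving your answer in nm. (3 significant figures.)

614 nm

Rearranging E = h·c/λ for λ: λ = hc/E.
E = 2.02 eV = 3.236×10^-19 J; h = 6.626×10^-34 J·s; c = 2.998×10^8 m/s.
λ = 6.138×10^-7 m
6.138×10^-7 m × (1 nm / 1.000×10^-9 m) = 613.8 nm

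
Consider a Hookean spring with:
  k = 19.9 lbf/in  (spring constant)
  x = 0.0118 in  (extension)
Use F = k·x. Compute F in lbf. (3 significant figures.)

Directly: F = kx.
k = 19.9 lbf/in = 3485 N/m; x = 0.0118 in = 2.997×10^-4 m.
F = 1.045 N
1.045 N × (1 lbf / 4.448 N) = 0.2348 lbf

0.235 lbf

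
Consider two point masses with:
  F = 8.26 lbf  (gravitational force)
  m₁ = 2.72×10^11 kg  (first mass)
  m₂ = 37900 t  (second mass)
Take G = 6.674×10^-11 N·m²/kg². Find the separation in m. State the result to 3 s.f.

Solving F = G·m₁·m₂/r² for r: r = √(G·m₁m₂/F).
F = 8.26 lbf = 36.74 N; m₁ = 2.72×10^11 kg; m₂ = 37900 t = 3.790×10^7 kg; G = 6.674×10^-11 N·m²/kg².
r = 4327 m

4330 m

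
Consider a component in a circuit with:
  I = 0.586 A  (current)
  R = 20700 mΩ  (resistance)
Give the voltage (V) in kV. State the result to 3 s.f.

V is given directly by: V = IR.
I = 0.586 A; R = 20700 mΩ = 20.70 Ω.
V = 12.13 V
12.13 V × (1 kV / 1000 V) = 0.01213 kV

0.0121 kV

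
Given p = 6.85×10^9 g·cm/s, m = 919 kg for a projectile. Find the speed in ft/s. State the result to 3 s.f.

Solving p = m·v for v: v = p/m.
p = 6.85×10^9 g·cm/s = 68500 kg·m/s; m = 919 kg.
v = 74.54 m/s
74.54 m/s × (1 ft/s / 0.3048 m/s) = 244.5 ft/s

245 ft/s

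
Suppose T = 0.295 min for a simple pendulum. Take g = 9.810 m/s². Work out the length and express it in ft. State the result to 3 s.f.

255 ft

Rearranging: L = g·(T/2π)².
T = 0.295 min = 17.70 s; g = 9.810 m/s².
L = 77.85 m
77.85 m × (1 ft / 0.3048 m) = 255.4 ft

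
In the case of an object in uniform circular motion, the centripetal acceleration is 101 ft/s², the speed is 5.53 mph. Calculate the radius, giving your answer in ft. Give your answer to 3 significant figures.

Solving a = v²/r for r: r = v²/a.
a = 101 ft/s² = 30.78 m/s²; v = 5.53 mph = 2.472 m/s.
r = 0.1985 m
0.1985 m × (1 ft / 0.3048 m) = 0.6513 ft

0.651 ft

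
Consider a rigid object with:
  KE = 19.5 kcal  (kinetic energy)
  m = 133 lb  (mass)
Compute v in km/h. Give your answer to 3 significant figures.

Rearranging KE = ½mv² for v: v = √(2·KE/m).
KE = 19.5 kcal = 81588 J; m = 133 lb = 60.33 kg.
v = 52.01 m/s
52.01 m/s × (1 km/h / 0.2778 m/s) = 187.2 km/h

187 km/h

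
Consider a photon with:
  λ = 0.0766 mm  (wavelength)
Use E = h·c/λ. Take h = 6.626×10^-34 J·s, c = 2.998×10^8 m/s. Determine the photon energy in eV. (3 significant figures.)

0.0162 eV

E is given directly by: E = hc/λ.
λ = 0.0766 mm = 7.660×10^-5 m; h = 6.626×10^-34 J·s; c = 2.998×10^8 m/s.
E = 2.593×10^-21 J
2.593×10^-21 J × (1 eV / 1.602×10^-19 J) = 0.01619 eV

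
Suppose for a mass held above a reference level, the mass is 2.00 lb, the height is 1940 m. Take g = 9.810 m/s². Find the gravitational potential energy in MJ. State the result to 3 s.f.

0.0173 MJ

Directly: PE = mgh.
m = 2.00 lb = 0.9072 kg; h = 1940 m; g = 9.810 m/s².
PE = 17265 J  (the unit combination reduces to kg·m²/s² = J)
17265 J × (1 MJ / 1.000×10^6 J) = 0.01726 MJ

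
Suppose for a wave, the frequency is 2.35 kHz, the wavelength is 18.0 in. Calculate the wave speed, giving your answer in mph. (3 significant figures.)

Directly: v = fλ.
f = 2.35 kHz = 2350 Hz; λ = 18.0 in = 0.4572 m.
v = 1074 m/s
1074 m/s × (1 mph / 0.4470 m/s) = 2403 mph

2400 mph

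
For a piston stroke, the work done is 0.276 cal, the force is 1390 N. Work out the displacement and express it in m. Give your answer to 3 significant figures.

Rearranging: d = W/F.
W = 0.276 cal = 1.155 J; F = 1390 N.
d = 8.308×10^-4 m

8.31×10^-4 m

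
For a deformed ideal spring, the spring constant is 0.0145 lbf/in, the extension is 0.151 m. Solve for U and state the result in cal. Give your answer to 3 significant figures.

U is given directly by: U = ½kx².
k = 0.0145 lbf/in = 2.539 N/m; x = 0.151 m.
U = 0.02895 J
0.02895 J × (1 cal / 4.184 J) = 0.006919 cal

0.00692 cal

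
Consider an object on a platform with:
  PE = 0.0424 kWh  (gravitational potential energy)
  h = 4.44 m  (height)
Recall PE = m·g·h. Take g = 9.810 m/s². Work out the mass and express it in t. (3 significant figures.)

3.50 t

Rearranging: m = PE/(g·h).
PE = 0.0424 kWh = 1.526×10^5 J; h = 4.44 m; g = 9.810 m/s².
m = 3504 kg
3504 kg × (1 t / 1000 kg) = 3.504 t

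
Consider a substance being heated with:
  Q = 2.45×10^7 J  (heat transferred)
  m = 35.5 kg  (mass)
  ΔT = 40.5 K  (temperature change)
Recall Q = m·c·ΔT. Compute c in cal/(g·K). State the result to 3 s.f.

Rearranging: c = Q/(m·ΔT).
Q = 2.45×10^7 J; m = 35.5 kg; ΔT = 40.5 K.
c = 17041 J/(kg·K)
17041 J/(kg·K) × (1 cal/(g·K) / 4184 J/(kg·K)) = 4.073 cal/(g·K)

4.07 cal/(g·K)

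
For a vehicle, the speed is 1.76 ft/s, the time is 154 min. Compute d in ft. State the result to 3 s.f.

Rearranging v = d/t for d: d = v·t.
v = 1.76 ft/s = 0.5364 m/s; t = 154 min = 9240 s.
d = 4957 m
4957 m × (1 ft / 0.3048 m) = 16262 ft

16300 ft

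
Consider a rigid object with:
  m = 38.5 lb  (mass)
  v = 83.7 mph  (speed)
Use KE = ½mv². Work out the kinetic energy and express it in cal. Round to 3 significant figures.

Directly: KE = ½mv².
m = 38.5 lb = 17.46 kg; v = 83.7 mph = 37.42 m/s.
KE = 12225 J  (the unit combination reduces to kg·m²/s² = J)
12225 J × (1 cal / 4.184 J) = 2922 cal

2920 cal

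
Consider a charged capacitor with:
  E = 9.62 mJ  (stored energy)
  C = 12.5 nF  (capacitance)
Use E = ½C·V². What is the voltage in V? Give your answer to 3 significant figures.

Solving E = ½C·V² for V: V = √(2E/C).
E = 9.62 mJ = 0.009620 J; C = 12.5 nF = 1.250×10^-8 F.
V = 1241 V

1240 V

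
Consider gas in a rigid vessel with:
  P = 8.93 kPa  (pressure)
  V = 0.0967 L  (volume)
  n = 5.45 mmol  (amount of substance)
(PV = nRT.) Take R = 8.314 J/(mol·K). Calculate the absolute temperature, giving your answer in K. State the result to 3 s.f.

Rearranging PV = nRT for T: T = PV/(nR).
P = 8.93 kPa = 8930 Pa; V = 0.0967 L = 9.670×10^-5 m³; n = 5.45 mmol = 0.005450 mol; R = 8.314 J/(mol·K).
T = 19.06 K

19.1 K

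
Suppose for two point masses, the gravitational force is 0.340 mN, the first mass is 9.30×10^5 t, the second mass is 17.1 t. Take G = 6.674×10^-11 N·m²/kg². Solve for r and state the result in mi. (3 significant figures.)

From Newton's law of gravitation: r = √(G·m₁m₂/F).
F = 0.340 mN = 3.400×10^-4 N; m₁ = 9.30×10^5 t = 9.300×10^8 kg; m₂ = 17.1 t = 17100 kg; G = 6.674×10^-11 N·m²/kg².
r = 1767 m
1767 m × (1 mi / 1609 m) = 1.098 mi

1.10 mi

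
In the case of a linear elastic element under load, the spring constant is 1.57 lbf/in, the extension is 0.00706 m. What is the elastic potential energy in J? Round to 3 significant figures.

Directly: U = ½kx².
k = 1.57 lbf/in = 274.9 N/m; x = 0.00706 m.
U = 0.006852 J  (the unit combination reduces to kg·m²/s² = J)

0.00685 J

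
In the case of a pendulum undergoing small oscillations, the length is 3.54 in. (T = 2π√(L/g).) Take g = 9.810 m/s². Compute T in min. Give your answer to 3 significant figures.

0.0100 min

Directly: T = 2π√(L/g).
L = 3.54 in = 0.08992 m; g = 9.810 m/s².
T = 0.6015 s
0.6015 s × (1 min / 60.00 s) = 0.01003 min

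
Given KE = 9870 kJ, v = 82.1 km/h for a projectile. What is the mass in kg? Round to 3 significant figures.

Rearranging KE = ½mv² for m: m = 2·KE/v².
KE = 9870 kJ = 9.870×10^6 J; v = 82.1 km/h = 22.81 m/s.
m = 37955 kg

38000 kg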